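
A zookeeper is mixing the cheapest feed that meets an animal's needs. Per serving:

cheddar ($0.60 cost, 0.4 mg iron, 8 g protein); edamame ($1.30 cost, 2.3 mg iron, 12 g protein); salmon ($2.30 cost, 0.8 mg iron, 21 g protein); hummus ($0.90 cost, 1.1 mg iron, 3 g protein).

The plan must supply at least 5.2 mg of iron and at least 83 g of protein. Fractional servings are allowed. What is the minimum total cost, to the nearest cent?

$6.47

A basic optimal solution has at most two foods positive. Try each food alone and each pair with both targets met exactly.
cheddar only: max(5.2/0.4, 83/8) = 13 servings → $7.80.
edamame only: max(5.2/2.3, 83/12) = 6.917 servings → $8.99.
salmon only: max(5.2/0.8, 83/21) = 6.5 servings → $14.95.
hummus only: max(5.2/1.1, 83/3) = 27.67 servings → $24.90.
cheddar + edamame with both tight: 9.449 servings and 0.6176 servings → $6.47.
cheddar + salmon: the both-tight solution has a negative serving — not a feasible corner.
cheddar + hummus with both tight: 9.961 servings and 1.105 servings → $6.97.
edamame + salmon with both tight: 1.106 servings and 3.32 servings → $9.07.
edamame + hummus: the both-tight solution has a negative serving — not a feasible corner.
salmon + hummus with both tight: 3.657 servings and 2.068 servings → $10.27.
The minimum over all feasible corners is $6.47.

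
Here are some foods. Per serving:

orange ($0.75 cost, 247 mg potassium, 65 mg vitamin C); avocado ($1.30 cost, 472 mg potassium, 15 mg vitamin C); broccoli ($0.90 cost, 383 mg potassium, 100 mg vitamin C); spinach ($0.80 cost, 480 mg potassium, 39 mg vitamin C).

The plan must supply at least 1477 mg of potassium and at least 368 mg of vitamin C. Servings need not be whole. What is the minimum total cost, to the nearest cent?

$3.40

Check every corner: each single food scaled to meet both minima, and each pair solved so both constraints bind.
orange only: max(1477/247, 368/65) = 5.98 servings → $4.48.
avocado only: max(1477/472, 368/15) = 24.53 servings → $31.89.
broccoli only: max(1477/383, 368/100) = 3.856 servings → $3.47.
spinach only: max(1477/480, 368/39) = 9.436 servings → $7.55.
orange + avocado with both tight: 5.618 servings and 0.1894 servings → $4.46.
orange + broccoli: the both-tight solution has a negative serving — not a feasible corner.
orange + spinach with both tight: 5.519 servings and 0.2369 servings → $4.33.
avocado + broccoli with both tight: 0.163 servings and 3.656 servings → $3.50.
avocado + spinach: intersection lies outside the first quadrant.
broccoli + spinach with both tight: 3.6 servings and 0.2043 servings → $3.40.
So the least-cost plan costs $3.40.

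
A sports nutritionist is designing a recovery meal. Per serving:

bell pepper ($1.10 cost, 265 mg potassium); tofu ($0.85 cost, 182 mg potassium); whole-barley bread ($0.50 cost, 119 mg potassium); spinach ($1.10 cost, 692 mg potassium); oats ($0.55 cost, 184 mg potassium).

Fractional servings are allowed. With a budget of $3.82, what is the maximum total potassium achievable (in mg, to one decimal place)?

2403.1 mg

Potassium per dollar: spinach 629.1, oats 334.5, bell pepper 240.9, whole-barley bread 238, tofu 214.1.
With no serving limits, spend the whole cost allowance on spinach: $3.82 / $1.10 × 692 mg = 2403.1 mg.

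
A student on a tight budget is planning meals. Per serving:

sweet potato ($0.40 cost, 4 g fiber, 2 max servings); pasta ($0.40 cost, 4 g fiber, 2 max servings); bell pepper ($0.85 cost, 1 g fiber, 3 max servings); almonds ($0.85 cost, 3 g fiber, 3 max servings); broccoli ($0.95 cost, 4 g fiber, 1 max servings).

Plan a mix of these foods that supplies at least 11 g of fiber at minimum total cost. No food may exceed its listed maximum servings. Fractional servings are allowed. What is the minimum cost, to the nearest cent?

$1.10

Cost per g of fiber: sweet potato $0.1000, pasta $0.1000, broccoli $0.2375, almonds $0.2833, bell pepper $0.8500.
Take 2 servings of sweet potato: +8.0 g fiber for $0.80 (total $0.80, still need 3.0 g).
Take 0.75 servings of pasta: +3.0 g fiber for $0.30 (total $1.10, still need 0.0 g).
Greedy by cheapest-per-g is optimal for a single linear constraint, so the minimum cost is $1.10.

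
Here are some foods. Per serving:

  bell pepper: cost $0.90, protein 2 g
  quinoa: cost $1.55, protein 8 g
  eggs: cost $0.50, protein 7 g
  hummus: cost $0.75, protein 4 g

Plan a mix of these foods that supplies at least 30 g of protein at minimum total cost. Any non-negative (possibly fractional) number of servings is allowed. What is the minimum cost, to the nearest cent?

Cost per g of protein: eggs $0.0714, hummus $0.1875, quinoa $0.1938, bell pepper $0.4500.
With no serving limits, use only eggs: 30 g / 7 g = 4.286 servings × $0.50 = $2.14.

$2.14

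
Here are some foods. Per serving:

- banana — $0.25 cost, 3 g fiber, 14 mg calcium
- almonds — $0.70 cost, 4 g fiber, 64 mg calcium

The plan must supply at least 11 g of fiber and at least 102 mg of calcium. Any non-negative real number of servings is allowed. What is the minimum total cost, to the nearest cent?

Check every corner: each single food scaled to meet both minima, and each pair solved so both constraints bind.
banana only: max(11/3, 102/14) = 7.286 servings → $1.82.
almonds only: max(11/4, 102/64) = 2.75 servings → $1.93.
banana + almonds with both tight: 2.176 servings and 1.118 servings → $1.33.
Cheapest feasible corner: $1.33.

$1.33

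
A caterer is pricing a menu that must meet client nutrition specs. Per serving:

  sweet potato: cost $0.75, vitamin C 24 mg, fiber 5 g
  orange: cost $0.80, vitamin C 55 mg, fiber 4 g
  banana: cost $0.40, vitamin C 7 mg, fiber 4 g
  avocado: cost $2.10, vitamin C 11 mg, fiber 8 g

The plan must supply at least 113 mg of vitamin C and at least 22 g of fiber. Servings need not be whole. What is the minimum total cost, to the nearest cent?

$2.82

sweet potato only: max(113/24, 22/5) = 4.708 servings → $3.53.
orange only: max(113/55, 22/4) = 5.5 servings → $4.40.
banana only: max(113/7, 22/4) = 16.14 servings → $6.46.
avocado only: max(113/11, 22/8) = 10.27 servings → $21.57.
sweet potato + orange with both tight: 4.235 servings and 0.2067 servings → $3.34.
sweet potato + banana: intersection lies outside the first quadrant.
sweet potato + avocado with both targets exact would need a negative amount; discard.
orange + banana with both tight: 1.552 servings and 3.948 servings → $2.82.
orange + avocado with both tight: 1.672 servings and 1.914 servings → $5.36.
banana + avocado: the both-tight solution has a negative serving — not a feasible corner.
Cheapest feasible corner: $2.82.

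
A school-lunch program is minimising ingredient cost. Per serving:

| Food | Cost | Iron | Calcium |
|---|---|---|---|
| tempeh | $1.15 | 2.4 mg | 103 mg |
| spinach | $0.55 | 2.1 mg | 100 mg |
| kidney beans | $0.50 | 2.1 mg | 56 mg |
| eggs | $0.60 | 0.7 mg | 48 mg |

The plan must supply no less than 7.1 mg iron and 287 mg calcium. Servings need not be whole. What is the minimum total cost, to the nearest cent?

$1.80

tempeh only: max(7.1/2.4, 287/103) = 2.958 servings → $3.40.
spinach only: max(7.1/2.1, 287/100) = 3.381 servings → $1.86.
kidney beans only: max(7.1/2.1, 287/56) = 5.125 servings → $2.56.
eggs only: max(7.1/0.7, 287/48) = 10.14 servings → $6.09.
tempeh + spinach with both targets exact would need a negative amount; discard.
tempeh + kidney beans with both tight: 2.504 servings and 0.5189 servings → $3.14.
tempeh + eggs: the both-tight solution has a negative serving — not a feasible corner.
spinach + kidney beans with both tight: 2.22 servings and 1.161 servings → $1.80.
spinach + eggs with both targets exact would need a negative amount; discard.
kidney beans + eggs with both tight: 2.271 servings and 3.33 servings → $3.13.
The minimum over all feasible corners is $1.80.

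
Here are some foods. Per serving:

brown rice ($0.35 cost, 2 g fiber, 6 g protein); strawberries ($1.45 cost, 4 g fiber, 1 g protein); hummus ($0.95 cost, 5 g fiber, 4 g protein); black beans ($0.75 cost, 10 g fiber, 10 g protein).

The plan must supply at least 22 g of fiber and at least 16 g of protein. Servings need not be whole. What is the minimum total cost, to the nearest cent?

Minimising a linear cost over {fiber ≥ 22, protein ≥ 16, servings ≥ 0} — the optimum is at a vertex, using one or two foods.
brown rice only: max(22/2, 16/6) = 11 servings → $3.85.
strawberries only: max(22/4, 16/1) = 16 servings → $23.20.
hummus only: max(22/5, 16/4) = 4.4 servings → $4.18.
black beans only: max(22/10, 16/10) = 2.2 servings → $1.65.
brown rice + strawberries with both tight: 1.909 servings and 4.545 servings → $7.26.
brown rice + hummus: intersection lies outside the first quadrant.
brown rice + black beans: the both-tight solution has a negative serving — not a feasible corner.
strawberries + hummus with both tight: 0.7273 servings and 3.818 servings → $4.68.
strawberries + black beans with both tight: 2 servings and 1.4 servings → $3.95.
hummus + black beans: the both-tight solution has a negative serving — not a feasible corner.
The minimum over all feasible corners is $1.65.

$1.65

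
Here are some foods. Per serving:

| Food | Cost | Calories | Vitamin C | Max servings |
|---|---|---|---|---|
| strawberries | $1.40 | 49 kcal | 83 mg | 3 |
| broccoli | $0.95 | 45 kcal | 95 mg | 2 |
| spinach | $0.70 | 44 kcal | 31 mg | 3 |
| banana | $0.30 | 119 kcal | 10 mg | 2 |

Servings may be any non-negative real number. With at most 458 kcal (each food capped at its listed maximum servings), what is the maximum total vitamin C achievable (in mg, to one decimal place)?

Vitamin C per kcal: broccoli 2.111, strawberries 1.694, spinach 0.7045, banana 0.08403.
Take 2 servings of broccoli: uses 90 kcal, +190.0 mg vitamin C (running total 190.0 mg).
Take 3 servings of strawberries: uses 147 kcal, +249.0 mg vitamin C (running total 439.0 mg).
Take 3 servings of spinach: uses 132 kcal, +93.0 mg vitamin C (running total 532.0 mg).
Take 0.7479 servings of banana: uses 89 kcal, +7.5 mg vitamin C (running total 539.5 mg).
Filling greedily by vitamin C-per-kcal is optimal for one linear limit, giving 539.5 mg.

539.5 mg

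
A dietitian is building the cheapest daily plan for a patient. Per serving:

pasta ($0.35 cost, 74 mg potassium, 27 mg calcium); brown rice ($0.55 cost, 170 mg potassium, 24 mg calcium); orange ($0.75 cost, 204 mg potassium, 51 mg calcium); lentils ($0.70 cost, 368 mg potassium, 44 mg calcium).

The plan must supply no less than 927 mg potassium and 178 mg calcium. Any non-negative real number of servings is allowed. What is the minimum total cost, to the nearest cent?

Minimising a linear cost over {potassium ≥ 927, calcium ≥ 178, servings ≥ 0} — the optimum is at a vertex, using one or two foods.
pasta only: max(927/74, 178/27) = 12.53 servings → $4.38.
brown rice only: max(927/170, 178/24) = 7.417 servings → $4.08.
orange only: max(927/204, 178/51) = 4.544 servings → $3.41.
lentils only: max(927/368, 178/44) = 4.045 servings → $2.83.
pasta + brown rice with both tight: 2.847 servings and 4.214 servings → $3.31.
pasta + orange with both targets exact would need a negative amount; discard.
pasta + lentils with both tight: 3.7 servings and 1.775 servings → $2.54.
brown rice + orange with both tight: 2.905 servings and 2.123 servings → $3.19.
brown rice + lentils: intersection lies outside the first quadrant.
orange + lentils with both tight: 2.524 servings and 1.12 servings → $2.68.
So the least-cost plan costs $2.54.

$2.54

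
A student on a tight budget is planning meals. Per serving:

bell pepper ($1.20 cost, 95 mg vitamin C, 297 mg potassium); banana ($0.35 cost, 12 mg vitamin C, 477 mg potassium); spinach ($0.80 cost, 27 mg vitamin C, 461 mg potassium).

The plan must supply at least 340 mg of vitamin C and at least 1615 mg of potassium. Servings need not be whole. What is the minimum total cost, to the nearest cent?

An LP optimum is at a vertex; with two nutrient constraints at most two foods are used. Check each candidate.
bell pepper only: max(340/95, 1615/297) = 5.438 servings → $6.53.
banana only: max(340/12, 1615/477) = 28.33 servings → $9.92.
spinach only: max(340/27, 1615/461) = 12.59 servings → $10.07.
bell pepper + banana with both tight: 3.42 servings and 1.256 servings → $4.54.
bell pepper + spinach with both tight: 3.162 servings and 1.466 servings → $4.97.
banana + spinach: the both-tight solution has a negative serving — not a feasible corner.
So the least-cost plan costs $4.54.

$4.54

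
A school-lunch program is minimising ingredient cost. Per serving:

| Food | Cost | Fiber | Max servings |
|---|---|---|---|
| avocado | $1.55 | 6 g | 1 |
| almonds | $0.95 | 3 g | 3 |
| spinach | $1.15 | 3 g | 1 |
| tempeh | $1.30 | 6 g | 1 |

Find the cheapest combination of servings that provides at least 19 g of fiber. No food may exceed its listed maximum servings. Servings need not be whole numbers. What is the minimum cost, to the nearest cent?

Cost per g of fiber: tempeh $0.2167, avocado $0.2583, almonds $0.3167, spinach $0.3833.
Take 1 serving of tempeh: +6.0 g fiber for $1.30 (total $1.30, still need 13.0 g).
Take 1 serving of avocado: +6.0 g fiber for $1.55 (total $2.85, still need 7.0 g).
Take 2.333 servings of almonds: +7.0 g fiber for $2.22 (total $5.07, still need 0.0 g).
Greedy by cheapest-per-g is optimal for a single linear constraint, so the minimum cost is $5.07.

$5.07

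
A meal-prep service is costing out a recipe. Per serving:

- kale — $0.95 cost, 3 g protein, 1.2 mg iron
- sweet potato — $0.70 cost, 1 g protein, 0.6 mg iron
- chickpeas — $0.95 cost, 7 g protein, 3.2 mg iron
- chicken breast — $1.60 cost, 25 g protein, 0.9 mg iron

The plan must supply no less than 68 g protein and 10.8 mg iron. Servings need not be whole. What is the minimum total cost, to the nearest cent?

$5.77

Minimising a linear cost over {protein ≥ 68, iron ≥ 10.8, servings ≥ 0} — the optimum is at a vertex, using one or two foods.
kale only: max(68/3, 10.8/1.2) = 22.67 servings → $21.53.
sweet potato only: max(68/1, 10.8/0.6) = 68 servings → $47.60.
chickpeas only: max(68/7, 10.8/3.2) = 9.714 servings → $9.23.
chicken breast only: max(68/25, 10.8/0.9) = 12 servings → $19.20.
kale + sweet potato with both targets exact would need a negative amount; discard.
kale + chickpeas: intersection lies outside the first quadrant.
kale + chicken breast with both tight: 7.648 servings and 1.802 servings → $10.15.
sweet potato + chickpeas: intersection lies outside the first quadrant.
sweet potato + chicken breast with both tight: 14.81 servings and 2.128 servings → $13.77.
chickpeas + chicken breast with both tight: 2.833 servings and 1.927 servings → $5.77.
Cheapest feasible corner: $5.77.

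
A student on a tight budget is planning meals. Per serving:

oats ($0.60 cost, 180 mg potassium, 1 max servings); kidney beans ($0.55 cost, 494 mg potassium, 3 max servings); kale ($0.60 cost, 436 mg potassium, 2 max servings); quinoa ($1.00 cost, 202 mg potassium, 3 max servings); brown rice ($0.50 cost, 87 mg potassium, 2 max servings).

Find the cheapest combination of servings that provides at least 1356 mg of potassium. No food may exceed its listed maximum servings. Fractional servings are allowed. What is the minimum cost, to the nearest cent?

$1.51

Cost per mg of potassium: kidney beans $0.0011, kale $0.0014, oats $0.0033, quinoa $0.0050, brown rice $0.0057.
Take 2.745 servings of kidney beans: +1356.0 mg potassium for $1.51 (total $1.51, still need 0.0 mg).
Filling from the cheapest source first is optimal under one linear minimum: $1.51.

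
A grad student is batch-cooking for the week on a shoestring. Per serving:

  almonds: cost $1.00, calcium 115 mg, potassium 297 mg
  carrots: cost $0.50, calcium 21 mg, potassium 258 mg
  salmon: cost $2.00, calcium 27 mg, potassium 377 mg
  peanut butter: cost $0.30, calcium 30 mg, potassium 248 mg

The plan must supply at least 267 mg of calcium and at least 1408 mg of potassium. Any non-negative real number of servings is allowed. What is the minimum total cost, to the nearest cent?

An LP optimum is at a vertex; with two nutrient constraints at most two foods are used. Check each candidate.
almonds only: max(267/115, 1408/297) = 4.741 servings → $4.74.
carrots only: max(267/21, 1408/258) = 12.71 servings → $6.36.
salmon only: max(267/27, 1408/377) = 9.889 servings → $19.78.
peanut butter only: max(267/30, 1408/248) = 8.9 servings → $2.67.
almonds + carrots with both tight: 1.678 servings and 3.526 servings → $3.44.
almonds + salmon with both tight: 1.773 servings and 2.338 servings → $6.45.
almonds + peanut butter with both tight: 1.223 servings and 4.213 servings → $2.49.
carrots + salmon with both targets exact would need a negative amount; discard.
carrots + peanut butter: intersection lies outside the first quadrant.
salmon + peanut butter with both targets exact would need a negative amount; discard.
So the least-cost plan costs $2.49.

$2.49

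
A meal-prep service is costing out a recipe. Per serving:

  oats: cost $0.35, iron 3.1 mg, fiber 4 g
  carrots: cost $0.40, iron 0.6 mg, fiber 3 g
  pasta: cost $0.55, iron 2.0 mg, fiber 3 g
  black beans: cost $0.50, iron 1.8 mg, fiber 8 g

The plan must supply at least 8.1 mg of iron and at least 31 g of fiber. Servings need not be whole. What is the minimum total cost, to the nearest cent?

oats only: max(8.1/3.1, 31/4) = 7.75 servings → $2.71.
carrots only: max(8.1/0.6, 31/3) = 13.5 servings → $5.40.
pasta only: max(8.1/2.0, 31/3) = 10.33 servings → $5.68.
black beans only: max(8.1/1.8, 31/8) = 4.5 servings → $2.25.
oats + carrots with both tight: 0.8261 servings and 9.232 servings → $3.98.
oats + pasta: intersection lies outside the first quadrant.
oats + black beans with both tight: 0.5114 servings and 3.619 servings → $1.99.
carrots + pasta with both tight: 8.976 servings and 1.357 servings → $4.34.
carrots + black beans with both targets exact would need a negative amount; discard.
pasta + black beans with both tight: 0.8491 servings and 3.557 servings → $2.25.
Cheapest feasible corner: $1.99.

$1.99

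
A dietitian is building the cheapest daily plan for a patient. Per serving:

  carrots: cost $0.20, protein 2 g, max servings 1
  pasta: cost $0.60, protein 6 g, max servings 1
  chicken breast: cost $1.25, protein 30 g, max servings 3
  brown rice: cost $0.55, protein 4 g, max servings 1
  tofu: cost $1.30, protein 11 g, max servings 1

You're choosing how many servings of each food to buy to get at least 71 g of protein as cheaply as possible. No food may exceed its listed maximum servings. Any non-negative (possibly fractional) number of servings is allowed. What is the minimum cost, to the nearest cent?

Cost per g of protein: chicken breast $0.0417, carrots $0.1000, pasta $0.1000, tofu $0.1182, brown rice $0.1375.
Take 2.367 servings of chicken breast: +71.0 g protein for $2.96 (total $2.96, still need 0.0 g).
Filling from the cheapest source first is optimal under one linear minimum: $2.96.

$2.96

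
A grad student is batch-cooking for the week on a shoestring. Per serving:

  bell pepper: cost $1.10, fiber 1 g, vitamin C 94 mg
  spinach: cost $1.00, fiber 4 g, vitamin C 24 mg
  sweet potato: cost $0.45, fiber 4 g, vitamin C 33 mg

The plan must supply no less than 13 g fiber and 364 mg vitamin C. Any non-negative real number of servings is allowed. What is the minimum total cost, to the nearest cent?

$4.42

bell pepper only: max(13/1, 364/94) = 13 servings → $14.30.
spinach only: max(13/4, 364/24) = 15.17 servings → $15.17.
sweet potato only: max(13/4, 364/33) = 11.03 servings → $4.96.
bell pepper + spinach with both tight: 3.25 servings and 2.438 servings → $6.01.
bell pepper + sweet potato with both tight: 2.994 servings and 2.501 servings → $4.42.
spinach + sweet potato: the both-tight solution has a negative serving — not a feasible corner.
Cheapest feasible corner: $4.42.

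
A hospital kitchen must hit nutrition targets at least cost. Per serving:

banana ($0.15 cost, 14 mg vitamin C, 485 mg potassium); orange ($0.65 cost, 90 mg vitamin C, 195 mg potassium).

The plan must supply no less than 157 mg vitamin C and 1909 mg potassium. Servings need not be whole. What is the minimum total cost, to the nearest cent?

An LP optimum is at a vertex; with two nutrient constraints at most two foods are used. Check each candidate.
banana only: max(157/14, 1909/485) = 11.21 servings → $1.68.
orange only: max(157/90, 1909/195) = 9.79 servings → $6.36.
banana + orange with both tight: 3.451 servings and 1.208 servings → $1.30.
The minimum over all feasible corners is $1.30.

$1.30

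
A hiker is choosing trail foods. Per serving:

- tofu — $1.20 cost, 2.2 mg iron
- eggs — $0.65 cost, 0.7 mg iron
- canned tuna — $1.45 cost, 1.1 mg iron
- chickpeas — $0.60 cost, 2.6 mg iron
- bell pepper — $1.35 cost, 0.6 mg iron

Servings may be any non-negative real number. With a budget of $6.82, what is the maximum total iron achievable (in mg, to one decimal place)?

29.6 mg

Iron per dollar: chickpeas 4.333, tofu 1.833, eggs 1.077, canned tuna 0.7586, bell pepper 0.4444.
With no serving limits, spend the whole cost allowance on chickpeas: $6.82 / $0.60 × 2.6 mg = 29.6 mg.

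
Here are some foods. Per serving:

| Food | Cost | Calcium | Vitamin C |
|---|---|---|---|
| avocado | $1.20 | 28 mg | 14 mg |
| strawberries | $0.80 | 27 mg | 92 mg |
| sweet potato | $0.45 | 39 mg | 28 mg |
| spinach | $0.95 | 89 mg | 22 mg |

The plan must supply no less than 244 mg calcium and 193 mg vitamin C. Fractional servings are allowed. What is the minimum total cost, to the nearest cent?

$2.94

Two binding constraints pin down two serving amounts, so the optimal mix uses at most two foods. The candidates are each food alone (scaled to the tighter of calcium/vitamin C) and each pair with both constraints tight.
avocado only: max(244/28, 193/14) = 13.79 servings → $16.54.
strawberries only: max(244/27, 193/92) = 9.037 servings → $7.23.
sweet potato only: max(244/39, 193/28) = 6.893 servings → $3.10.
spinach only: max(244/89, 193/22) = 8.773 servings → $8.33.
avocado + strawberries with both tight: 7.842 servings and 0.9045 servings → $10.13.
avocado + sweet potato: intersection lies outside the first quadrant.
avocado + spinach: the both-tight solution has a negative serving — not a feasible corner.
strawberries + sweet potato with both tight: 0.2454 servings and 6.087 servings → $2.94.
strawberries + spinach with both tight: 1.555 servings and 2.27 servings → $3.40.
sweet potato + spinach: intersection lies outside the first quadrant.
So the least-cost plan costs $2.94.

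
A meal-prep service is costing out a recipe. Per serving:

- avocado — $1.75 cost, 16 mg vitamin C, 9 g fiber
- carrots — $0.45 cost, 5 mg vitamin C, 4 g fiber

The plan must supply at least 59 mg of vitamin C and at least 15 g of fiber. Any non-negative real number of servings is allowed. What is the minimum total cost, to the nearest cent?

For a min-cost LP with two ≥-constraints, a basic feasible solution has at most two positive variables.
avocado only: max(59/16, 15/9) = 3.688 servings → $6.45.
carrots only: max(59/5, 15/4) = 11.8 servings → $5.31.
avocado + carrots: intersection lies outside the first quadrant.
So the least-cost plan costs $5.31.

$5.31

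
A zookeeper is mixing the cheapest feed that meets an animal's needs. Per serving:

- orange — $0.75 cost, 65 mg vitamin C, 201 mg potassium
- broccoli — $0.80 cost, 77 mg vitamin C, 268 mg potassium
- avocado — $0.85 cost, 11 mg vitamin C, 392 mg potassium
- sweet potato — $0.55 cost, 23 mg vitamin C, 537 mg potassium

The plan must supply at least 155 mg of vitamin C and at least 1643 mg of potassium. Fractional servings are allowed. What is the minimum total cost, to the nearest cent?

This is a tiny linear program; its minimum lies at a vertex of the feasible set. List the vertices and price them.
orange only: max(155/65, 1643/201) = 8.174 servings → $6.13.
broccoli only: max(155/77, 1643/268) = 6.131 servings → $4.90.
avocado only: max(155/11, 1643/392) = 14.09 servings → $11.98.
sweet potato only: max(155/23, 1643/537) = 6.739 servings → $3.71.
orange + broccoli: intersection lies outside the first quadrant.
orange + avocado with both tight: 1.835 servings and 3.251 servings → $4.14.
orange + sweet potato with both tight: 1.501 servings and 2.498 servings → $2.50.
broccoli + avocado with both tight: 1.567 servings and 3.12 servings → $3.91.
broccoli + sweet potato with both tight: 1.292 servings and 2.415 servings → $2.36.
avocado + sweet potato: intersection lies outside the first quadrant.
The minimum over all feasible corners is $2.36.

$2.36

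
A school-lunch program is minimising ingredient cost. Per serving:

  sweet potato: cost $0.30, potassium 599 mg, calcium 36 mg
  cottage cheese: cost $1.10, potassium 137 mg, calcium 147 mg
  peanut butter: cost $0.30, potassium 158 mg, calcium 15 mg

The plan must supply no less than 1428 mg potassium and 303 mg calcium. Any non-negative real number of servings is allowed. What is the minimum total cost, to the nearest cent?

$2.33

The cheapest plan sits at a corner of the feasible region — with two constraints it uses at most two foods.
sweet potato only: max(1428/599, 303/36) = 8.417 servings → $2.52.
cottage cheese only: max(1428/137, 303/147) = 10.42 servings → $11.47.
peanut butter only: max(1428/158, 303/15) = 20.2 servings → $6.06.
sweet potato + cottage cheese with both tight: 2.026 servings and 1.565 servings → $2.33.
sweet potato + peanut butter: intersection lies outside the first quadrant.
cottage cheese + peanut butter with both tight: 1.25 servings and 7.955 servings → $3.76.
The minimum over all feasible corners is $2.33.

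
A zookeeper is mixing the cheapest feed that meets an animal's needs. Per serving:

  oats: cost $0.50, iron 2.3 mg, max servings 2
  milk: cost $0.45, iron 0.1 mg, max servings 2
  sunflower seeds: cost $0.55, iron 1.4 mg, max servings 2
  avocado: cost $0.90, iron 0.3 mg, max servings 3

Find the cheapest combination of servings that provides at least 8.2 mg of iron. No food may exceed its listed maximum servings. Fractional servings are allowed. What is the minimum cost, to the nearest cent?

$4.50

Cost per mg of iron: oats $0.2174, sunflower seeds $0.3929, avocado $3.0000, milk $4.5000.
Take 2 servings of oats: +4.6 mg iron for $1.00 (total $1.00, still need 3.6 mg).
Take 2 servings of sunflower seeds: +2.8 mg iron for $1.10 (total $2.10, still need 0.8 mg).
Take 2.667 servings of avocado: +0.8 mg iron for $2.40 (total $4.50, still need 0.0 mg).
Filling from the cheapest source first is optimal under one linear minimum: $4.50.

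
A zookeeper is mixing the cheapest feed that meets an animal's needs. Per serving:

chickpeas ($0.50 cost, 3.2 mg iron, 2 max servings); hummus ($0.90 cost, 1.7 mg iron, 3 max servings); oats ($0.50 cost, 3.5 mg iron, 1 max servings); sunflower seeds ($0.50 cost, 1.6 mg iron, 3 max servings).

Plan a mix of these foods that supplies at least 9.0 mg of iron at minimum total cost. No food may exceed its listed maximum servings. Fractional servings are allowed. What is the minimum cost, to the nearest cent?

$1.36

Cost per mg of iron: oats $0.1429, chickpeas $0.1562, sunflower seeds $0.3125, hummus $0.5294.
Take 1 serving of oats: +3.5 mg iron for $0.50 (total $0.50, still need 5.5 mg).
Take 1.719 servings of chickpeas: +5.5 mg iron for $0.86 (total $1.36, still need 0.0 mg).
Greedy by cheapest-per-mg is optimal for a single linear constraint, so the minimum cost is $1.36.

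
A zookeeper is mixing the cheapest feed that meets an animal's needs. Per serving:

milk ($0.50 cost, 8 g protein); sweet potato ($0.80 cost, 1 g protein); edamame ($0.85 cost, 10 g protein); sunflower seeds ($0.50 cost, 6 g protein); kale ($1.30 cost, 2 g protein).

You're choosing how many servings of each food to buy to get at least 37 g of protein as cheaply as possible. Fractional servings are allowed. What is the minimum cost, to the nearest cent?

Cost per g of protein: milk $0.0625, sunflower seeds $0.0833, edamame $0.0850, kale $0.6500, sweet potato $0.8000.
With no serving limits, use only milk: 37 g / 8 g = 4.625 servings × $0.50 = $2.31.

$2.31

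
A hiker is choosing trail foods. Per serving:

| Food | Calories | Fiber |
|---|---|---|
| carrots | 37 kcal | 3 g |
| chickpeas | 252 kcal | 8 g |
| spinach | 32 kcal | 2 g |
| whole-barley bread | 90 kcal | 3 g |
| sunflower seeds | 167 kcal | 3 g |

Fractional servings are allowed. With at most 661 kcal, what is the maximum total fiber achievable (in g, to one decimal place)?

53.6 g

Fiber per kcal: carrots 0.08108, spinach 0.0625, whole-barley bread 0.03333, chickpeas 0.03175, sunflower seeds 0.01796.
With no serving limits, spend the whole calories allowance on carrots: 661 kcal / 37 kcal × 3 g = 53.6 g.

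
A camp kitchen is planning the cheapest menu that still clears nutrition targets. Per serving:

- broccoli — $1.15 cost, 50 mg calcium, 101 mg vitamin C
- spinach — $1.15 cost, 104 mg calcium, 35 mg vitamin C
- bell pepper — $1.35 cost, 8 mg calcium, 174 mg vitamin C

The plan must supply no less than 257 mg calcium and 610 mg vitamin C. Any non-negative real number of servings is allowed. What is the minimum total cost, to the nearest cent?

$6.58

The cheapest plan sits at a corner of the feasible region — with two constraints it uses at most two foods.
broccoli only: max(257/50, 610/101) = 6.04 servings → $6.95.
spinach only: max(257/104, 610/35) = 17.43 servings → $20.04.
bell pepper only: max(257/8, 610/174) = 32.12 servings → $43.37.
broccoli + spinach: the both-tight solution has a negative serving — not a feasible corner.
broccoli + bell pepper with both tight: 5.048 servings and 0.5756 servings → $6.58.
spinach + bell pepper with both tight: 2.236 servings and 3.056 servings → $6.70.
Cheapest feasible corner: $6.58.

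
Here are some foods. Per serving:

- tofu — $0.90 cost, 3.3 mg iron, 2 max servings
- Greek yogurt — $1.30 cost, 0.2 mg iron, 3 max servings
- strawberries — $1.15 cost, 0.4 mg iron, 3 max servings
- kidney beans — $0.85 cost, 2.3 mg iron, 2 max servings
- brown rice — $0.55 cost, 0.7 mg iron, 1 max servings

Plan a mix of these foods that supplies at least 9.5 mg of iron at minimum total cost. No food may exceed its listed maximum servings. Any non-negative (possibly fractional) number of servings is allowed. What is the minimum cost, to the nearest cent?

$2.87

Cost per mg of iron: tofu $0.2727, kidney beans $0.3696, brown rice $0.7857, strawberries $2.8750, Greek yogurt $6.5000.
Take 2 servings of tofu: +6.6 mg iron for $1.80 (total $1.80, still need 2.9 mg).
Take 1.261 servings of kidney beans: +2.9 mg iron for $1.07 (total $2.87, still need 0.0 mg).
Greedy by cheapest-per-mg is optimal for a single linear constraint, so the minimum cost is $2.87.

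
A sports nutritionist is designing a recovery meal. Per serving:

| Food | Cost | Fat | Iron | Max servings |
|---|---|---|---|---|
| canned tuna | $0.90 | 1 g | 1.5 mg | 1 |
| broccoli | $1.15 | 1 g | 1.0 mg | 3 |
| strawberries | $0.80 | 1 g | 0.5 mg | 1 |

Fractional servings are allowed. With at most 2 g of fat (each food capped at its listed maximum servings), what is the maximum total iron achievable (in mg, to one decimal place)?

Iron per g fat: canned tuna 1.5, broccoli 1, strawberries 0.5.
Take 1 serving of canned tuna: uses 1 g fat, +1.5 mg iron (running total 1.5 mg).
Take 1 serving of broccoli: uses 1 g fat, +1.0 mg iron (running total 2.5 mg).
Filling greedily by iron-per-g fat is optimal for one linear limit, giving 2.5 mg.

2.5 mg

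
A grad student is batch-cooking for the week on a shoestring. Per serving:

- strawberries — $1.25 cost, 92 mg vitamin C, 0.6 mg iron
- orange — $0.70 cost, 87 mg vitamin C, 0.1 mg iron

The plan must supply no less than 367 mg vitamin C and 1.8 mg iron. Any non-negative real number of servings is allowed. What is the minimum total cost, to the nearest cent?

strawberries only: max(367/92, 1.8/0.6) = 3.989 servings → $4.99.
orange only: max(367/87, 1.8/0.1) = 18 servings → $12.60.
strawberries + orange with both tight: 2.788 servings and 1.27 servings → $4.37.
So the least-cost plan costs $4.37.

$4.37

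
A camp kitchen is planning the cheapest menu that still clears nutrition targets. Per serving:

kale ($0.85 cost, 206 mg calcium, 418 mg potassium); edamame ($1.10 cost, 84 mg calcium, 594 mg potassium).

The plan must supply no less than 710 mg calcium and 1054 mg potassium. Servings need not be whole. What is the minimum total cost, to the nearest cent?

$2.93

A basic optimal solution has at most two foods positive. Try each food alone and each pair with both targets met exactly.
kale only: max(710/206, 1054/418) = 3.447 servings → $2.93.
edamame only: max(710/84, 1054/594) = 8.452 servings → $9.30.
kale + edamame: the both-tight solution has a negative serving — not a feasible corner.
So the least-cost plan costs $2.93.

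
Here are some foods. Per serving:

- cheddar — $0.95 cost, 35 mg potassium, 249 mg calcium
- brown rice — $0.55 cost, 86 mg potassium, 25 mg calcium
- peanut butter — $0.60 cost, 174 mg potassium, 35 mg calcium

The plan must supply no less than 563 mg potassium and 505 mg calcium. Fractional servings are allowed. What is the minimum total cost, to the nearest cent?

$3.28

Check every corner: each single food scaled to meet both minima, and each pair solved so both constraints bind.
cheddar only: max(563/35, 505/249) = 16.09 servings → $15.28.
brown rice only: max(563/86, 505/25) = 20.2 servings → $11.11.
peanut butter only: max(563/174, 505/35) = 14.43 servings → $8.66.
cheddar + brown rice with both tight: 1.429 servings and 5.965 servings → $4.64.
cheddar + peanut butter with both tight: 1.619 servings and 2.91 servings → $3.28.
brown rice + peanut butter with both targets exact would need a negative amount; discard.
So the least-cost plan costs $3.28.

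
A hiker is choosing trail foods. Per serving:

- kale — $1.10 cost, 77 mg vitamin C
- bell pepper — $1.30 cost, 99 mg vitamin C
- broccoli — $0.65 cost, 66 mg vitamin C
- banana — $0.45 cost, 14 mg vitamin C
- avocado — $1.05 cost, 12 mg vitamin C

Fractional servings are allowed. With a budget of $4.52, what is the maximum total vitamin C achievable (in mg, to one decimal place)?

Vitamin C per dollar: broccoli 101.5, bell pepper 76.15, kale 70, banana 31.11, avocado 11.43.
With no serving limits, spend the whole cost allowance on broccoli: $4.52 / $0.65 × 66 mg = 459.0 mg.

459.0 mg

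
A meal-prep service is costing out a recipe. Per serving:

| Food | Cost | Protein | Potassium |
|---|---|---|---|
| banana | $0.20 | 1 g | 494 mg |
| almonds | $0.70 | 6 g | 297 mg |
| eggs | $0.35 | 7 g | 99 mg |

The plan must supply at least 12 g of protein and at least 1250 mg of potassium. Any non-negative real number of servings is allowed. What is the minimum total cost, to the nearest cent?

A basic optimal solution has at most two foods positive. Try each food alone and each pair with both targets met exactly.
banana only: max(12/1, 1250/494) = 12 servings → $2.40.
almonds only: max(12/6, 1250/297) = 4.209 servings → $2.95.
eggs only: max(12/7, 1250/99) = 12.63 servings → $4.42.
banana + almonds with both tight: 1.476 servings and 1.754 servings → $1.52.
banana + eggs with both tight: 2.251 servings and 1.393 servings → $0.94.
almonds + eggs with both targets exact would need a negative amount; discard.
Cheapest feasible corner: $0.94.

$0.94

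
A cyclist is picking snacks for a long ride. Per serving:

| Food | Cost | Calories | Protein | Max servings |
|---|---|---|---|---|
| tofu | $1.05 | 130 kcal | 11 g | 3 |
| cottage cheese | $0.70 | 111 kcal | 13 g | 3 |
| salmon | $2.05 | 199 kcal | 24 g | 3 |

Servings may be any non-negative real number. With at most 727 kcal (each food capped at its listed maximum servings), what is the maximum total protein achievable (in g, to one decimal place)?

Protein per kcal: salmon 0.1206, cottage cheese 0.1171, tofu 0.08462.
Take 3 servings of salmon: uses 597 kcal, +72.0 g protein (running total 72.0 g).
Take 1.171 servings of cottage cheese: uses 130 kcal, +15.2 g protein (running total 87.2 g).
Greedy by best ratio exhausts the calories allowance optimally: 87.2 g.

87.2 g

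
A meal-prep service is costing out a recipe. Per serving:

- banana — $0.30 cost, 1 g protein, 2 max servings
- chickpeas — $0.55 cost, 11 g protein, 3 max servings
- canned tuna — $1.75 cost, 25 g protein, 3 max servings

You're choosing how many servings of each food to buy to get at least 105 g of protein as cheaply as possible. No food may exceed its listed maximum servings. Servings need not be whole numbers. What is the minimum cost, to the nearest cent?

$6.69

Cost per g of protein: chickpeas $0.0500, canned tuna $0.0700, banana $0.3000.
Take 3 servings of chickpeas: +33.0 g protein for $1.65 (total $1.65, still need 72.0 g).
Take 2.88 servings of canned tuna: +72.0 g protein for $5.04 (total $6.69, still need 0.0 g).
Greedy by cheapest-per-g is optimal for a single linear constraint, so the minimum cost is $6.69.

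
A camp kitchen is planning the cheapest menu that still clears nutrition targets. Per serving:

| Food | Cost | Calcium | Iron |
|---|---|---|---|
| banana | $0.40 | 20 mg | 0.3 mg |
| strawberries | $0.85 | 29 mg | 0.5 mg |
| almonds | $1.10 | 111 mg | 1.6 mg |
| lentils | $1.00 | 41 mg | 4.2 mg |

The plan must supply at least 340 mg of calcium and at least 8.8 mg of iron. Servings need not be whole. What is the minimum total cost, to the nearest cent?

Check every corner: each single food scaled to meet both minima, and each pair solved so both constraints bind.
banana only: max(340/20, 8.8/0.3) = 29.33 servings → $11.73.
strawberries only: max(340/29, 8.8/0.5) = 17.6 servings → $14.96.
almonds only: max(340/111, 8.8/1.6) = 5.5 servings → $6.05.
lentils only: max(340/41, 8.8/4.2) = 8.293 servings → $8.29.
banana + strawberries: the both-tight solution has a negative serving — not a feasible corner.
banana + almonds: intersection lies outside the first quadrant.
banana + lentils with both tight: 14.88 servings and 1.032 servings → $6.99.
strawberries + almonds: intersection lies outside the first quadrant.
strawberries + lentils with both tight: 10.54 servings and 0.8411 servings → $9.80.
almonds + lentils with both tight: 2.664 servings and 1.08 servings → $4.01.
Cheapest feasible corner: $4.01.

$4.01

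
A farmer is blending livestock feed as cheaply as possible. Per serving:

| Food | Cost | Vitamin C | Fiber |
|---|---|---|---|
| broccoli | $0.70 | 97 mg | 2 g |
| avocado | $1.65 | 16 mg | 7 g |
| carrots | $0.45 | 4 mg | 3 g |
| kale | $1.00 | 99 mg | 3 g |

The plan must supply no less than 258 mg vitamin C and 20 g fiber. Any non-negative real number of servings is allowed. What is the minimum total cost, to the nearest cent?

$3.98

A basic optimal solution has at most two foods positive. Try each food alone and each pair with both targets met exactly.
broccoli only: max(258/97, 20/2) = 10 servings → $7.00.
avocado only: max(258/16, 20/7) = 16.12 servings → $26.61.
carrots only: max(258/4, 20/3) = 64.5 servings → $29.02.
kale only: max(258/99, 20/3) = 6.667 servings → $6.67.
broccoli + avocado with both tight: 2.297 servings and 2.201 servings → $5.24.
broccoli + carrots with both tight: 2.452 servings and 5.032 servings → $3.98.
broccoli + kale: intersection lies outside the first quadrant.
avocado + carrots: intersection lies outside the first quadrant.
avocado + kale with both tight: 1.87 servings and 2.304 servings → $5.39.
carrots + kale with both tight: 4.232 servings and 2.435 servings → $4.34.
Cheapest feasible corner: $3.98.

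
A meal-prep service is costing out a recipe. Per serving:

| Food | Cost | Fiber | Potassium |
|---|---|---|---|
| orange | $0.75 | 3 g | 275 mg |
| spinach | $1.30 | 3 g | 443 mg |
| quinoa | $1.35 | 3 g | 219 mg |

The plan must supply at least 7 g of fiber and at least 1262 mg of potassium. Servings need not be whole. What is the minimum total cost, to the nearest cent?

$3.44

Two binding constraints pin down two serving amounts, so the optimal mix uses at most two foods. The candidates are each food alone (scaled to the tighter of fiber/potassium) and each pair with both constraints tight.
orange only: max(7/3, 1262/275) = 4.589 servings → $3.44.
spinach only: max(7/3, 1262/443) = 2.849 servings → $3.70.
quinoa only: max(7/3, 1262/219) = 5.763 servings → $7.78.
orange + spinach: intersection lies outside the first quadrant.
orange + quinoa: intersection lies outside the first quadrant.
spinach + quinoa: the both-tight solution has a negative serving — not a feasible corner.
Cheapest feasible corner: $3.44.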